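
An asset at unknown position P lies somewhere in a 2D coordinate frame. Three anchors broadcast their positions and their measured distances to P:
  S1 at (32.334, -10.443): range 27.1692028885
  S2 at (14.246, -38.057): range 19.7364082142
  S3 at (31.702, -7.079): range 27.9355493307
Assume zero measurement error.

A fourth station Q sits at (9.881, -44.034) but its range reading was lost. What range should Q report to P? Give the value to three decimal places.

24.454

eq1: (x − 32.334)² + (y + 10.443)² = 27.1692028885²
eq2: (x − 14.246)² + (y + 38.057)² = 19.7364082142²
eq3: (x − 31.702)² + (y + 7.079)² = 27.9355493307²
eq3−eq2, eq3−eq1 (x²,y² cancel):
  -34.912·x − 61.956·y = 987.023827
  1.264·x − 6.728·y = 141.644091
det = -34.912·-6.728 − -61.956·1.264 = 313.200320
x = (987.023827·-6.728 − -61.956·141.644091) / 313.200320 = 6.816739
y = (-34.912·141.644091 − 987.023827·1.264) / 313.200320 = -19.772255
|P − Q| = √((6.816739 − 9.881)² + (-19.772255 − -44.034)²) = 24.454488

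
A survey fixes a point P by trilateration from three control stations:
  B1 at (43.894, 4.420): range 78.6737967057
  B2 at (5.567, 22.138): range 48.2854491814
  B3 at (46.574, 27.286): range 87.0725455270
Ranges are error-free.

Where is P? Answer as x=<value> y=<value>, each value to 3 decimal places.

x=-34.180 y=-5.279

eq1: (x − 43.894)² + (y − 4.420)² = 78.6737967057²
eq2: (x − 5.567)² + (y − 22.138)² = 48.2854491814²
eq3: (x − 46.574)² + (y − 27.286)² = 87.0725455270²
eq2−eq1, eq2−eq3 (x²,y² cancel):
  76.654·x − 35.436·y = -2432.944582
  82.014·x + 10.296·y = -2857.562843
det = 76.654·10.296 − -35.436·82.014 = 3695.477688
x = (-2432.944582·10.296 − -35.436·-2857.562843) / 3695.477688 = -34.179666
y = (76.654·-2857.562843 − -2432.944582·82.014) / 3695.477688 = -5.278913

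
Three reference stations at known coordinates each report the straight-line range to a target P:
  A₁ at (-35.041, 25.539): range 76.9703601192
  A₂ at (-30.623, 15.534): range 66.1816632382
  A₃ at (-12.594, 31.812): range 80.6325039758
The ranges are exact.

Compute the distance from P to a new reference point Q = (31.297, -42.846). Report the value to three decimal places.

eq1: (x + 35.041)² + (y − 25.539)² = 76.9703601192²
eq2: (x + 30.623)² + (y − 15.534)² = 66.1816632382²
eq3: (x + 12.594)² + (y − 31.812)² = 80.6325039758²
eq2−eq3, eq2−eq1 (x²,y² cancel):
  36.058·x + 32.556·y = -2130.049253
  -8.836·x + 20.010·y = -843.384871
det = 36.058·20.010 − 32.556·-8.836 = 1009.185396
x = (-2130.049253·20.010 − 32.556·-843.384871) / 1009.185396 = -15.027019
y = (36.058·-843.384871 − -2130.049253·-8.836) / 1009.185396 = -48.783788
|P − Q| = √((-15.027019 − 31.297)² + (-48.783788 − -42.846)²) = 46.703019

46.703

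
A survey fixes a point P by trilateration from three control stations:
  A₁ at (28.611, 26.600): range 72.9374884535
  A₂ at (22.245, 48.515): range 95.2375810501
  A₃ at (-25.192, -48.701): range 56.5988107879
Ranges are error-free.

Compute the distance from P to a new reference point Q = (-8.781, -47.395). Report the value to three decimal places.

40.152

eq1: (x − 28.611)² + (y − 26.600)² = 72.9374884535²
eq2: (x − 22.245)² + (y − 48.515)² = 95.2375810501²
eq3: (x + 25.192)² + (y + 48.701)² = 56.5988107879²
eq2−eq1, eq2−eq3 (x²,y² cancel):
  12.732·x − 43.830·y = 2427.923693
  -94.874·x − 194.432·y = 6024.650477
det = 12.732·-194.432 − -43.830·-94.874 = -6633.835644
x = (2427.923693·-194.432 − -43.830·6024.650477) / -6633.835644 = 31.355258
y = (12.732·6024.650477 − 2427.923693·-94.874) / -6633.835644 = -46.285844
|P − Q| = √((31.355258 − -8.781)² + (-46.285844 − -47.395)²) = 40.151581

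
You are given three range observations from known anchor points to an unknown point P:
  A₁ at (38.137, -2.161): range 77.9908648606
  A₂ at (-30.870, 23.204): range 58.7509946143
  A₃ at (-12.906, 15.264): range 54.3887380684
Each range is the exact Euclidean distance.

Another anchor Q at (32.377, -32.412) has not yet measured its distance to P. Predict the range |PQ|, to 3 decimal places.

eq1: (x − 38.137)² + (y + 2.161)² = 77.9908648606²
eq2: (x + 30.870)² + (y − 23.204)² = 58.7509946143²
eq3: (x + 12.906)² + (y − 15.264)² = 54.3887380684²
eq3−eq2, eq3−eq1 (x²,y² cancel):
  -35.928·x + 15.880·y = 598.283445
  102.086·x − 34.850·y = -2064.894015
det = -35.928·-34.850 − 15.880·102.086 = -369.034880
x = (598.283445·-34.850 − 15.880·-2064.894015) / -369.034880 = -32.355584
y = (-35.928·-2064.894015 − 598.283445·102.086) / -369.034880 = -35.528209
|P − Q| = √((-32.355584 − 32.377)² + (-35.528209 − -32.412)²) = 64.807547

64.808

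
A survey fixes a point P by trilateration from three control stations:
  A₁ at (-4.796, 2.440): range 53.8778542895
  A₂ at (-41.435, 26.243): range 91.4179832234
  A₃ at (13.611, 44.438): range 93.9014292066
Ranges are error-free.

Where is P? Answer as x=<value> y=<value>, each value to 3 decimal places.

eq1: (x + 4.796)² + (y − 2.440)² = 53.8778542895²
eq2: (x + 41.435)² + (y − 26.243)² = 91.4179832234²
eq3: (x − 13.611)² + (y − 44.438)² = 93.9014292066²
eq3−eq1, eq3−eq2 (x²,y² cancel):
  -36.814·x − 83.996·y = 3783.615275
  -110.092·x − 36.390·y = 705.789859
det = -36.814·-36.390 − -83.996·-110.092 = -7907.626172
x = (3783.615275·-36.390 − -83.996·705.789859) / -7907.626172 = 9.914762
y = (-36.814·705.789859 − 3783.615275·-110.092) / -7907.626172 = -49.390654

x=9.915 y=-49.391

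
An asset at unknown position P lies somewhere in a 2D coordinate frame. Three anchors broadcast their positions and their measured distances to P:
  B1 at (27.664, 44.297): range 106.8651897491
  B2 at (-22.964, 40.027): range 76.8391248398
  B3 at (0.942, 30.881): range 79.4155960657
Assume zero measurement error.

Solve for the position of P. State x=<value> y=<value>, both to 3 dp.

eq1: (x − 27.664)² + (y − 44.297)² = 106.8651897491²
eq2: (x + 22.964)² + (y − 40.027)² = 76.8391248398²
eq3: (x − 0.942)² + (y − 30.881)² = 79.4155960657²
eq3−eq2, eq3−eq1 (x²,y² cancel):
  -47.812·x + 18.292·y = 1577.568292
  53.444·x + 26.832·y = -3340.334302
det = -47.812·26.832 − 18.292·53.444 = -2260.489232
x = (1577.568292·26.832 − 18.292·-3340.334302) / -2260.489232 = -45.755895
y = (-47.812·-3340.334302 − 1577.568292·53.444) / -2260.489232 = -33.354065

x=-45.756 y=-33.354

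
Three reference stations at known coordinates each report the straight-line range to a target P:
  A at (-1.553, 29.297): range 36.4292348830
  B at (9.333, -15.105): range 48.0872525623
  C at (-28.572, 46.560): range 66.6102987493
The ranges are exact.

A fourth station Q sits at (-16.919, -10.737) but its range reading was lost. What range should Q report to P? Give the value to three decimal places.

eq1: (x + 1.553)² + (y − 29.297)² = 36.4292348830²
eq2: (x − 9.333)² + (y + 15.105)² = 48.0872525623²
eq3: (x + 28.572)² + (y − 46.560)² = 66.6102987493²
eq2−eq1, eq2−eq3 (x²,y² cancel):
  -21.772·x + 88.804·y = 1530.754809
  -75.810·x + 123.330·y = 544.378830
det = -21.772·123.330 − 88.804·-75.810 = 4047.090480
x = (1530.754809·123.330 − 88.804·544.378830) / 4047.090480 = 34.702702
y = (-21.772·544.378830 − 1530.754809·-75.810) / 4047.090480 = 25.745485
|P − Q| = √((34.702702 − -16.919)² + (25.745485 − -10.737)²) = 63.212117

63.212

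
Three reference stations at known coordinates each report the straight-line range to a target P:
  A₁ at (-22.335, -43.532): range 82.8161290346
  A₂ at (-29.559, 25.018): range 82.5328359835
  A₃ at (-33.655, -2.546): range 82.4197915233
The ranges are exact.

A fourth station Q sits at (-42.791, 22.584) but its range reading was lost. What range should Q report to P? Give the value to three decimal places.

94.542

eq1: (x + 22.335)² + (y + 43.532)² = 82.8161290346²
eq2: (x + 29.559)² + (y − 25.018)² = 82.5328359835²
eq3: (x + 33.655)² + (y + 2.546)² = 82.4197915233²
eq1−eq3, eq1−eq2 (x²,y² cancel):
  -22.640·x + 81.972·y = -1189.256914
  -14.448·x + 137.100·y = -847.410231
det = -22.640·137.100 − 81.972·-14.448 = -1919.612544
x = (-1189.256914·137.100 − 81.972·-847.410231) / -1919.612544 = 48.751094
y = (-22.640·-847.410231 − -1189.256914·-14.448) / -1919.612544 = -1.043431
|P − Q| = √((48.751094 − -42.791)² + (-1.043431 − 22.584)²) = 94.542110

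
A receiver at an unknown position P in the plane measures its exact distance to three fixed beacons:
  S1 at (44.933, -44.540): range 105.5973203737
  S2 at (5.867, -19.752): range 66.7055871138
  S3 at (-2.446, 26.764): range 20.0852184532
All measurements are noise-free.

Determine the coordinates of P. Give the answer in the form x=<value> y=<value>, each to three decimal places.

x=-11.665 y=44.608

eq1: (x − 44.933)² + (y + 44.540)² = 105.5973203737²
eq2: (x − 5.867)² + (y + 19.752)² = 66.7055871138²
eq3: (x + 2.446)² + (y − 26.764)² = 20.0852184532²
eq3−eq1, eq3−eq2 (x²,y² cancel):
  94.758·x − 142.608·y = -7466.886593
  16.626·x − 93.032·y = -4343.950771
det = 94.758·-93.032 − -142.608·16.626 = -6444.525648
x = (-7466.886593·-93.032 − -142.608·-4343.950771) / -6444.525648 = -11.665290
y = (94.758·-4343.950771 − -7466.886593·16.626) / -6444.525648 = 44.608346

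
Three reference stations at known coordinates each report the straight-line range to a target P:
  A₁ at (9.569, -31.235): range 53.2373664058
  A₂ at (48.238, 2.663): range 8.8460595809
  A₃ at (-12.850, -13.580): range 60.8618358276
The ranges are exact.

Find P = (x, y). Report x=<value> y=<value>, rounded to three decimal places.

eq1: (x − 9.569)² + (y + 31.235)² = 53.2373664058²
eq2: (x − 48.238)² + (y − 2.663)² = 8.8460595809²
eq3: (x + 12.850)² + (y + 13.580)² = 60.8618358276²
eq1−eq2, eq1−eq3 (x²,y² cancel):
  77.338·x + 67.796·y = 4022.769639
  -44.838·x + 35.310·y = -1587.597964
det = 77.338·35.310 − 67.796·-44.838 = 5770.641828
x = (4022.769639·35.310 − 67.796·-1587.597964) / 5770.641828 = 43.266728
y = (77.338·-1587.597964 − 4022.769639·-44.838) / 5770.641828 = 9.980050

x=43.267 y=9.980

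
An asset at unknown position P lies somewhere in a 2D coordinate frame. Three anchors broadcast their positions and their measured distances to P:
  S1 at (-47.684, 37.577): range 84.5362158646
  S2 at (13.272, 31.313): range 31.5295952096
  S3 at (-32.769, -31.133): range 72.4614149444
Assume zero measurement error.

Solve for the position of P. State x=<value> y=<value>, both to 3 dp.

x=30.204 y=4.715

eq1: (x + 47.684)² + (y − 37.577)² = 84.5362158646²
eq2: (x − 13.272)² + (y − 31.313)² = 31.5295952096²
eq3: (x + 32.769)² + (y + 31.133)² = 72.4614149444²
eq2−eq1, eq2−eq3 (x²,y² cancel):
  -121.912·x + 12.528·y = -3623.111587
  -92.082·x − 124.892·y = -3370.120185
det = -121.912·-124.892 − 12.528·-92.082 = 16379.436800
x = (-3623.111587·-124.892 − 12.528·-3370.120185) / 16379.436800 = 30.203634
y = (-121.912·-3370.120185 − -3623.111587·-92.082) / 16379.436800 = 4.715347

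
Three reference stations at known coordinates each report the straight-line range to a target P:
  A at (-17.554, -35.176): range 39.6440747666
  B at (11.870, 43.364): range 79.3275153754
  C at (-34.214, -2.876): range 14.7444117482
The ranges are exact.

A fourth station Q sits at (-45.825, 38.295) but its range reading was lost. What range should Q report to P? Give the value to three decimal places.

eq1: (x + 17.554)² + (y + 35.176)² = 39.6440747666²
eq2: (x − 11.870)² + (y − 43.364)² = 79.3275153754²
eq3: (x + 34.214)² + (y + 2.876)² = 14.7444117482²
eq3−eq1, eq3−eq2 (x²,y² cancel):
  33.320·x − 64.600·y = -987.630266
  92.168·x + 92.480·y = -5232.992794
det = 33.320·92.480 − -64.600·92.168 = 9035.486400
x = (-987.630266·92.480 − -64.600·-5232.992794) / 9035.486400 = -47.522332
y = (33.320·-5232.992794 − -987.630266·92.168) / 9035.486400 = -9.223124
|P − Q| = √((-47.522332 − -45.825)² + (-9.223124 − 38.295)²) = 47.548429

47.548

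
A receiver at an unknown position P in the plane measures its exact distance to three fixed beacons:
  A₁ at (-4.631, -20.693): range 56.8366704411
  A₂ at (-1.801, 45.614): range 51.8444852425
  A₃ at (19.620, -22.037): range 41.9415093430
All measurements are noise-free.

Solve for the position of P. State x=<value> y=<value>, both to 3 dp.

eq1: (x + 4.631)² + (y + 20.693)² = 56.8366704411²
eq2: (x + 1.801)² + (y − 45.614)² = 51.8444852425²
eq3: (x − 19.620)² + (y + 22.037)² = 41.9415093430²
eq3−eq2, eq3−eq1 (x²,y² cancel):
  -42.842·x + 135.302·y = 284.546384
  -48.502·x + 2.688·y = -1892.244260
det = -42.842·2.688 − 135.302·-48.502 = 6447.258308
x = (284.546384·2.688 − 135.302·-1892.244260) / 6447.258308 = 39.829224
y = (-42.842·-1892.244260 − 284.546384·-48.502) / 6447.258308 = 14.714564

x=39.829 y=14.715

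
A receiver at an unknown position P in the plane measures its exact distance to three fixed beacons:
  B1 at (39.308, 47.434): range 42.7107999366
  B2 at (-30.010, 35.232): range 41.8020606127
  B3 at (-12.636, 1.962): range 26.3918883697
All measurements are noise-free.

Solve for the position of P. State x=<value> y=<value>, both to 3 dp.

x=8.166 y=18.204

eq1: (x − 39.308)² + (y − 47.434)² = 42.7107999366²
eq2: (x + 30.010)² + (y − 35.232)² = 41.8020606127²
eq3: (x + 12.636)² + (y − 1.962)² = 26.3918883697²
eq1−eq3, eq1−eq2 (x²,y² cancel):
  -103.888·x − 90.944·y = -2503.904620
  -138.636·x − 24.404·y = -1576.409136
det = -103.888·-24.404 − -90.944·-138.636 = -10072.829632
x = (-2503.904620·-24.404 − -90.944·-1576.409136) / -10072.829632 = 8.166490
y = (-103.888·-1576.409136 − -2503.904620·-138.636) / -10072.829632 = 18.203557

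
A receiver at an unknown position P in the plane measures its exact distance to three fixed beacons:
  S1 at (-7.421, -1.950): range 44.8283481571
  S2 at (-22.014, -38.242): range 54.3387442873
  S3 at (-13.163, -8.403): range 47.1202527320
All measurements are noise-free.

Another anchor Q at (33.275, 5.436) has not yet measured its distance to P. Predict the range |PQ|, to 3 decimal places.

30.936

eq1: (x + 7.421)² + (y + 1.950)² = 44.8283481571²
eq2: (x + 22.014)² + (y + 38.242)² = 54.3387442873²
eq3: (x + 13.163)² + (y + 8.403)² = 47.1202527320²
eq1−eq3, eq1−eq2 (x²,y² cancel):
  -11.484·x − 12.906·y = -25.736182
  -29.186·x − 72.584·y = 945.074687
det = -11.484·-72.584 − -12.906·-29.186 = 456.880140
x = (-25.736182·-72.584 − -12.906·945.074687) / 456.880140 = 30.785249
y = (-11.484·945.074687 − -25.736182·-29.186) / 456.880140 = -25.399165
|P − Q| = √((30.785249 − 33.275)² + (-25.399165 − 5.436)²) = 30.935517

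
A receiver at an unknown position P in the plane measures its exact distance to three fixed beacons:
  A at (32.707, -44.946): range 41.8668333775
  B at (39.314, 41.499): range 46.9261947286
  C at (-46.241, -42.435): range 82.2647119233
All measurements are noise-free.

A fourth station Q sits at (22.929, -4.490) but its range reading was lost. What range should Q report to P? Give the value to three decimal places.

eq1: (x − 32.707)² + (y + 44.946)² = 41.8668333775²
eq2: (x − 39.314)² + (y − 41.499)² = 46.9261947286²
eq3: (x + 46.241)² + (y + 42.435)² = 82.2647119233²
eq1−eq2, eq1−eq3 (x²,y² cancel):
  13.214·x + 172.890·y = -271.369183
  -157.896·x + 5.022·y = -4165.582550
det = 13.214·5.022 − 172.890·-157.896 = 27365.000148
x = (-271.369183·5.022 − 172.890·-4165.582550) / 27365.000148 = 26.268034
y = (13.214·-4165.582550 − -271.369183·-157.896) / 27365.000148 = -3.577274
|P − Q| = √((26.268034 − 22.929)² + (-3.577274 − -4.490)²) = 3.461534

3.462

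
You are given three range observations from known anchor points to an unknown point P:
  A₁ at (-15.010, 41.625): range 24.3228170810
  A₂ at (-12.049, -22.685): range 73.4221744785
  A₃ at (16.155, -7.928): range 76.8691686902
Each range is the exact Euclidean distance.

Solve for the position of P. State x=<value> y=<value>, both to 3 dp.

x=-39.004 y=45.610

eq1: (x + 15.010)² + (y − 41.625)² = 24.3228170810²
eq2: (x + 12.049)² + (y + 22.685)² = 73.4221744785²
eq3: (x − 16.155)² + (y + 7.928)² = 76.8691686902²
eq2−eq3, eq2−eq1 (x²,y² cancel):
  56.408·x + 29.514·y = -854.003807
  -5.922·x + 128.620·y = 6097.369373
det = 56.408·128.620 − 29.514·-5.922 = 7429.978868
x = (-854.003807·128.620 − 29.514·6097.369373) / 7429.978868 = -39.004112
y = (56.408·6097.369373 − -854.003807·-5.922) / 7429.978868 = 45.610224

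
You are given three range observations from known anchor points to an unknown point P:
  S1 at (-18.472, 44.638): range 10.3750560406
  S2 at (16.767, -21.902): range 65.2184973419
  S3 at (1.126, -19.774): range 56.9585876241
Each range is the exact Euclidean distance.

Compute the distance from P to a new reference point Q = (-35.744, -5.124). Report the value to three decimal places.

44.483

eq1: (x + 18.472)² + (y − 44.638)² = 10.3750560406²
eq2: (x − 16.767)² + (y + 21.902)² = 65.2184973419²
eq3: (x − 1.126)² + (y + 19.774)² = 56.9585876241²
eq2−eq1, eq2−eq3 (x²,y² cancel):
  -70.478·x + 133.080·y = 5718.746543
  -31.282·x + 4.256·y = 640.620750
det = -70.478·4.256 − 133.080·-31.282 = 3863.054192
x = (5718.746543·4.256 − 133.080·640.620750) / 3863.054192 = -15.768566
y = (-70.478·640.620750 − 5718.746543·-31.282) / 3863.054192 = 34.621352
|P − Q| = √((-15.768566 − -35.744)² + (34.621352 − -5.124)²) = 44.482705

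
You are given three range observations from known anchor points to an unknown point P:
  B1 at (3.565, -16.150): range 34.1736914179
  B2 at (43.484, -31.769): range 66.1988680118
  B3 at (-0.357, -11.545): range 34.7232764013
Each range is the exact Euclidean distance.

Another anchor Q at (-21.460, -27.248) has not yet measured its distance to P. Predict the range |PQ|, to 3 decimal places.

eq1: (x − 3.565)² + (y + 16.150)² = 34.1736914179²
eq2: (x − 43.484)² + (y + 31.769)² = 66.1988680118²
eq3: (x + 0.357)² + (y + 11.545)² = 34.7232764013²
eq2−eq1, eq2−eq3 (x²,y² cancel):
  -79.838·x + 31.238·y = 587.853049
  -87.682·x + 40.448·y = 409.871059
det = -79.838·40.448 − 31.238·-87.682 = -490.277108
x = (587.853049·40.448 − 31.238·409.871059) / -490.277108 = -22.383113
y = (-79.838·409.871059 − 587.853049·-87.682) / -490.277108 = -38.388179
|P − Q| = √((-22.383113 − -21.460)² + (-38.388179 − -27.248)²) = 11.178360

11.178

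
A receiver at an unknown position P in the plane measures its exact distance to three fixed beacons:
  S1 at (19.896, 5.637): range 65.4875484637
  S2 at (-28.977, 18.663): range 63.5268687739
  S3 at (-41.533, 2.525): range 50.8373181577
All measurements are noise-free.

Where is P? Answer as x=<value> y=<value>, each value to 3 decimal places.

eq1: (x − 19.896)² + (y − 5.637)² = 65.4875484637²
eq2: (x + 28.977)² + (y − 18.663)² = 63.5268687739²
eq3: (x + 41.533)² + (y − 2.525)² = 50.8373181577²
eq2−eq1, eq2−eq3 (x²,y² cancel):
  97.746·x − 26.052·y = -1013.303461
  -25.112·x − 32.276·y = 1994.621755
det = 97.746·-32.276 − -26.052·-25.112 = -3809.067720
x = (-1013.303461·-32.276 − -26.052·1994.621755) / -3809.067720 = -22.228344
y = (97.746·1994.621755 − -1013.303461·-25.112) / -3809.067720 = -44.504386

x=-22.228 y=-44.504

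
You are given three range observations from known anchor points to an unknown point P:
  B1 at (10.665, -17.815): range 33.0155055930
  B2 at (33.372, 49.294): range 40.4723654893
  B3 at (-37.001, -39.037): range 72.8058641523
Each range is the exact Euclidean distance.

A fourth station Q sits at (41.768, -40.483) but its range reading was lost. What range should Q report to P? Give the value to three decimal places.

63.328

eq1: (x − 10.665)² + (y + 17.815)² = 33.0155055930²
eq2: (x − 33.372)² + (y − 49.294)² = 40.4723654893²
eq3: (x + 37.001)² + (y + 39.037)² = 72.8058641523²
eq1−eq3, eq1−eq2 (x²,y² cancel):
  -95.332·x − 42.444·y = -1748.825325
  45.414·x + 134.218·y = 2564.483611
det = -95.332·134.218 − -42.444·45.414 = -10867.718560
x = (-1748.825325·134.218 − -42.444·2564.483611) / -10867.718560 = 11.582642
y = (-95.332·2564.483611 − -1748.825325·45.414) / -10867.718560 = 15.187751
|P − Q| = √((11.582642 − 41.768)² + (15.187751 − -40.483)²) = 63.327627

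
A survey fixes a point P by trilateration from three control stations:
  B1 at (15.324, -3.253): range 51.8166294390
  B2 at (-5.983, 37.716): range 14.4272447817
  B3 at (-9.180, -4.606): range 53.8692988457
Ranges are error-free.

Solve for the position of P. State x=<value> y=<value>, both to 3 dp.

eq1: (x − 15.324)² + (y + 3.253)² = 51.8166294390²
eq2: (x + 5.983)² + (y − 37.716)² = 14.4272447817²
eq3: (x + 9.180)² + (y + 4.606)² = 53.8692988457²
eq3−eq2, eq3−eq1 (x²,y² cancel):
  6.394·x + 84.644·y = 4046.561275
  49.008·x + 2.706·y = 356.857621
det = 6.394·2.706 − 84.644·49.008 = -4130.930988
x = (4046.561275·2.706 − 84.644·356.857621) / -4130.930988 = 4.661385
y = (6.394·356.857621 − 4046.561275·49.008) / -4130.930988 = 47.454709

x=4.661 y=47.455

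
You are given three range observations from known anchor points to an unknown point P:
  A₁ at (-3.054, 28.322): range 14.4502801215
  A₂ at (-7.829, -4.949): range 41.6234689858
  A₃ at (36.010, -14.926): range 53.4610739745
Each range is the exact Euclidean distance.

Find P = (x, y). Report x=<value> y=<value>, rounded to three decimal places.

eq1: (x + 3.054)² + (y − 28.322)² = 14.4502801215²
eq2: (x + 7.829)² + (y + 4.949)² = 41.6234689858²
eq3: (x − 36.010)² + (y + 14.926)² = 53.4610739745²
eq2−eq3, eq2−eq1 (x²,y² cancel):
  87.678·x − 19.954·y = 308.146474
  9.550·x + 66.542·y = 2249.379333
det = 87.678·66.542 − -19.954·9.550 = 6024.830176
x = (308.146474·66.542 − -19.954·2249.379333) / 6024.830176 = 10.853218
y = (87.678·2249.379333 − 308.146474·9.550) / 6024.830176 = 32.246267

x=10.853 y=32.246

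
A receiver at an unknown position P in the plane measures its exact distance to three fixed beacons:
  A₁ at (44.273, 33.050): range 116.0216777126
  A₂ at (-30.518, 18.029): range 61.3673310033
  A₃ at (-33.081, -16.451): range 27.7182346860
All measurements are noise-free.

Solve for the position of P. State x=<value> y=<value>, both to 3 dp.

eq1: (x − 44.273)² + (y − 33.050)² = 116.0216777126²
eq2: (x + 30.518)² + (y − 18.029)² = 61.3673310033²
eq3: (x + 33.081)² + (y + 16.451)² = 27.7182346860²
eq1−eq3, eq1−eq2 (x²,y² cancel):
  -154.708·x − 99.002·y = 11005.316098
  -149.582·x − 30.042·y = 7899.072521
det = -154.708·-30.042 − -99.002·-149.582 = -10161.179428
x = (11005.316098·-30.042 − -99.002·7899.072521) / -10161.179428 = -44.424200
y = (-154.708·7899.072521 − 11005.316098·-149.582) / -10161.179428 = -41.741954

x=-44.424 y=-41.742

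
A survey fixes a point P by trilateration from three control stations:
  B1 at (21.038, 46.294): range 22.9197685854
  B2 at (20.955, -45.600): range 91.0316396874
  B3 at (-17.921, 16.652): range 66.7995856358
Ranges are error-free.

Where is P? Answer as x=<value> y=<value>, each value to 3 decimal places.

x=43.651 y=42.557

eq1: (x − 21.038)² + (y − 46.294)² = 22.9197685854²
eq2: (x − 20.955)² + (y + 45.600)² = 91.0316396874²
eq3: (x + 17.921)² + (y − 16.652)² = 66.7995856358²
eq2−eq3, eq2−eq1 (x²,y² cancel):
  -77.752·x + 124.504·y = 1904.554103
  0.166·x + 183.788·y = 7828.703487
det = -77.752·183.788 − 124.504·0.166 = -14310.552240
x = (1904.554103·183.788 − 124.504·7828.703487) / -14310.552240 = 43.651055
y = (-77.752·7828.703487 − 1904.554103·0.166) / -14310.552240 = 42.556954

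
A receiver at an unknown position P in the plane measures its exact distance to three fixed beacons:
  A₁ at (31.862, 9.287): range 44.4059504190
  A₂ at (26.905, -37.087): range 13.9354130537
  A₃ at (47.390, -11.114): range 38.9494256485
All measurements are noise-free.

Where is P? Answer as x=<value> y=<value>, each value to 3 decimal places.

x=14.165 y=-31.440

eq1: (x − 31.862)² + (y − 9.287)² = 44.4059504190²
eq2: (x − 26.905)² + (y + 37.087)² = 13.9354130537²
eq3: (x − 47.390)² + (y + 11.114)² = 38.9494256485²
eq2−eq3, eq2−eq1 (x²,y² cancel):
  40.970·x + 51.946·y = -1052.853519
  9.914·x + 92.748·y = -2775.581877
det = 40.970·92.748 − 51.946·9.914 = 3284.892916
x = (-1052.853519·92.748 − 51.946·-2775.581877) / 3284.892916 = 14.164942
y = (40.970·-2775.581877 − -1052.853519·9.914) / 3284.892916 = -31.440172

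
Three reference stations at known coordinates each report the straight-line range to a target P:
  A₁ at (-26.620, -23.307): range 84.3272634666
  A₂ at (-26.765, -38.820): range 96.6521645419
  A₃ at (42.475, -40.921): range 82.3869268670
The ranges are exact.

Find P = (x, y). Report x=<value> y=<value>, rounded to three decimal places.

eq1: (x + 26.620)² + (y + 23.307)² = 84.3272634666²
eq2: (x + 26.765)² + (y + 38.820)² = 96.6521645419²
eq3: (x − 42.475)² + (y + 40.921)² = 82.3869268670²
eq1−eq2, eq1−eq3 (x²,y² cancel):
  -0.290·x − 31.026·y = -1259.036571
  138.190·x − 35.228·y = 2550.294862
det = -0.290·-35.228 − -31.026·138.190 = 4297.699060
x = (-1259.036571·-35.228 − -31.026·2550.294862) / 4297.699060 = 28.731372
y = (-0.290·2550.294862 − -1259.036571·138.190) / 4297.699060 = 40.311496

x=28.731 y=40.311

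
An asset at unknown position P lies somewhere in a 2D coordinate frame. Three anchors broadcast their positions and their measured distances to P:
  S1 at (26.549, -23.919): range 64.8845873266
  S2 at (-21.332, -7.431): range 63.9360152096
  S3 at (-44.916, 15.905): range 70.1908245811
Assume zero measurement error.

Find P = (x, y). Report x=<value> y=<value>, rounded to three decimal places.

eq1: (x − 26.549)² + (y + 23.919)² = 64.8845873266²
eq2: (x + 21.332)² + (y + 7.431)² = 63.9360152096²
eq3: (x + 44.916)² + (y − 15.905)² = 70.1908245811²
eq1−eq3, eq1−eq2 (x²,y² cancel):
  -142.930·x + 79.648·y = 276.705936
  -95.762·x + 32.976·y = -644.498345
det = -142.930·32.976 − 79.648·-95.762 = 2913.992096
x = (276.705936·32.976 − 79.648·-644.498345) / 2913.992096 = 20.747366
y = (-142.930·-644.498345 − 276.705936·-95.762) / 2913.992096 = 40.705691

x=20.747 y=40.706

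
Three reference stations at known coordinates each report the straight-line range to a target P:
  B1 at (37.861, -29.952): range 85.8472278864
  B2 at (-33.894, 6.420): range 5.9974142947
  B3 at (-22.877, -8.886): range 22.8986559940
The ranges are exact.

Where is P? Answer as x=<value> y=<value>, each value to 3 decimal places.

eq1: (x − 37.861)² + (y + 29.952)² = 85.8472278864²
eq2: (x + 33.894)² + (y − 6.420)² = 5.9974142947²
eq3: (x + 22.877)² + (y + 8.886)² = 22.8986559940²
eq1−eq2, eq1−eq3 (x²,y² cancel):
  -143.510·x + 72.744·y = 6193.219569
  -121.476·x + 42.132·y = 5117.138589
det = -143.510·42.132 − 72.744·-121.476 = 2790.286824
x = (6193.219569·42.132 − 72.744·5117.138589) / 2790.286824 = -39.891384
y = (-143.510·5117.138589 − 6193.219569·-121.476) / 2790.286824 = 6.439116

x=-39.891 y=6.439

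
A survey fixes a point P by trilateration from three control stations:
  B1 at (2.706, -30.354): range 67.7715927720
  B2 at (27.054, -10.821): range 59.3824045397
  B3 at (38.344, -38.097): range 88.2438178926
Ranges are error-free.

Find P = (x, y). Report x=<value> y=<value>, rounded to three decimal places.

x=-8.940 y=36.410

eq1: (x − 2.706)² + (y + 30.354)² = 67.7715927720²
eq2: (x − 27.054)² + (y + 10.821)² = 59.3824045397²
eq3: (x − 38.344)² + (y + 38.097)² = 88.2438178926²
eq1−eq2, eq1−eq3 (x²,y² cancel):
  48.696·x + 39.066·y = 987.044023
  71.276·x − 15.486·y = -1201.026616
det = 48.696·-15.486 − 39.066·71.276 = -3538.574472
x = (987.044023·-15.486 − 39.066·-1201.026616) / -3538.574472 = -8.939742
y = (48.696·-1201.026616 − 987.044023·71.276) / -3538.574472 = 36.409504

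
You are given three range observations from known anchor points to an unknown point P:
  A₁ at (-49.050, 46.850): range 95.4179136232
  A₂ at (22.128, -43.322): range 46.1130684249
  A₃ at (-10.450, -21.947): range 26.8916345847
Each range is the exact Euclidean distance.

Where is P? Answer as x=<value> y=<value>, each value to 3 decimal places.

x=-23.947 y=-45.206

eq1: (x + 49.050)² + (y − 46.850)² = 95.4179136232²
eq2: (x − 22.128)² + (y + 43.322)² = 46.1130684249²
eq3: (x + 10.450)² + (y + 21.947)² = 26.8916345847²
eq3−eq1, eq3−eq2 (x²,y² cancel):
  -77.200·x + 137.594·y = -4371.466539
  65.156·x − 42.750·y = 372.315690
det = -77.200·-42.750 − 137.594·65.156 = -5664.774664
x = (-4371.466539·-42.750 − 137.594·372.315690) / -5664.774664 = -23.946546
y = (-77.200·372.315690 − -4371.466539·65.156) / -5664.774664 = -45.206476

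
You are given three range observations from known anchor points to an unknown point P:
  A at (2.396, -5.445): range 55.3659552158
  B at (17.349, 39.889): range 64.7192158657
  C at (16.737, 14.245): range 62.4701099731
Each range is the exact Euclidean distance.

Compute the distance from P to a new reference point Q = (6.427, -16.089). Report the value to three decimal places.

eq1: (x − 2.396)² + (y + 5.445)² = 55.3659552158²
eq2: (x − 17.349)² + (y − 39.889)² = 64.7192158657²
eq3: (x − 16.737)² + (y − 14.245)² = 62.4701099731²
eq3−eq1, eq3−eq2 (x²,y² cancel):
  -28.682·x − 39.380·y = 389.467290
  1.224·x + 51.288·y = 1123.010666
det = -28.682·51.288 − -39.380·1.224 = -1422.841296
x = (389.467290·51.288 − -39.380·1123.010666) / -1422.841296 = -45.120393
y = (-28.682·1123.010666 − 389.467290·1.224) / -1422.841296 = 22.972977
|P − Q| = √((-45.120393 − 6.427)² + (22.972977 − -16.089)²) = 64.675898

64.676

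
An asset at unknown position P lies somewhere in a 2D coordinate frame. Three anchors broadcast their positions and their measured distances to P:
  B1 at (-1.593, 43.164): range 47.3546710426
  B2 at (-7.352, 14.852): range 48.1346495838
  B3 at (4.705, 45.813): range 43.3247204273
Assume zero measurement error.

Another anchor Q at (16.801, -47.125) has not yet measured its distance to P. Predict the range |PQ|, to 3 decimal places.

72.277

eq1: (x + 1.593)² + (y − 43.164)² = 47.3546710426²
eq2: (x + 7.352)² + (y − 14.852)² = 48.1346495838²
eq3: (x − 4.705)² + (y − 45.813)² = 43.3247204273²
eq3−eq1, eq3−eq2 (x²,y² cancel):
  -12.596·x − 5.298·y = -620.732918
  -24.114·x − 61.922·y = -2286.247276
det = -12.596·-61.922 − -5.298·-24.114 = 652.213540
x = (-620.732918·-61.922 − -5.298·-2286.247276) / 652.213540 = 40.361759
y = (-12.596·-2286.247276 − -620.732918·-24.114) / 652.213540 = 21.203511
|P − Q| = √((40.361759 − 16.801)² + (21.203511 − -47.125)²) = 72.276516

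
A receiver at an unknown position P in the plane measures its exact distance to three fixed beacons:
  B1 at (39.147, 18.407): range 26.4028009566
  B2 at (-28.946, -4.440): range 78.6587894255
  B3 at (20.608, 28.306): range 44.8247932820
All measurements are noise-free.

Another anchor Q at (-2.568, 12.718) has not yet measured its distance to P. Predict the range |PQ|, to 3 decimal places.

eq1: (x − 39.147)² + (y − 18.407)² = 26.4028009566²
eq2: (x + 28.946)² + (y + 4.440)² = 78.6587894255²
eq3: (x − 20.608)² + (y − 28.306)² = 44.8247932820²
eq1−eq2, eq1−eq3 (x²,y² cancel):
  -136.186·x − 45.694·y = -6503.817998
  -37.078·x + 19.798·y = -1957.540152
det = -136.186·19.798 − -45.694·-37.078 = -4390.452560
x = (-6503.817998·19.798 − -45.694·-1957.540152) / -4390.452560 = 49.701124
y = (-136.186·-1957.540152 − -6503.817998·-37.078) / -4390.452560 = -5.794619
|P − Q| = √((49.701124 − -2.568)² + (-5.794619 − 12.718)²) = 55.450685

55.451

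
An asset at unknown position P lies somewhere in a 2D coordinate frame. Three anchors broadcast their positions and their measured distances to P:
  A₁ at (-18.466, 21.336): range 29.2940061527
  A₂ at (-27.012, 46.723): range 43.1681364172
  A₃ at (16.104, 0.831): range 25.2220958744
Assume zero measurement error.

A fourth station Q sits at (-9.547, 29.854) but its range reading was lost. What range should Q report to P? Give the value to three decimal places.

eq1: (x + 18.466)² + (y − 21.336)² = 29.2940061527²
eq2: (x + 27.012)² + (y − 46.723)² = 43.1681364172²
eq3: (x − 16.104)² + (y − 0.831)² = 25.2220958744²
eq1−eq2, eq1−eq3 (x²,y² cancel):
  -17.092·x + 50.774·y = 1111.119616
  69.140·x − 41.010·y = -314.203999
det = -17.092·-41.010 − 50.774·69.140 = -2809.571440
x = (1111.119616·-41.010 − 50.774·-314.203999) / -2809.571440 = 10.540263
y = (-17.092·-314.203999 − 1111.119616·69.140) / -2809.571440 = 25.431792
|P − Q| = √((10.540263 − -9.547)² + (25.431792 − 29.854)²) = 20.568278

20.568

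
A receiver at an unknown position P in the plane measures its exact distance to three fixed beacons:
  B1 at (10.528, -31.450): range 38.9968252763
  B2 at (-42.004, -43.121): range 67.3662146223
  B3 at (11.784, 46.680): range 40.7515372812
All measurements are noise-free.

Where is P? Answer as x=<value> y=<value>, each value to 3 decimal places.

x=3.177 y=6.848

eq1: (x − 10.528)² + (y + 31.450)² = 38.9968252763²
eq2: (x + 42.004)² + (y + 43.121)² = 67.3662146223²
eq3: (x − 11.784)² + (y − 46.680)² = 40.7515372812²
eq1−eq3, eq1−eq2 (x²,y² cancel):
  2.512·x + 156.260·y = 1078.008363
  -105.064·x − 23.342·y = -493.639118
det = 2.512·-23.342 − 156.260·-105.064 = 16358.665536
x = (1078.008363·-23.342 − 156.260·-493.639118) / 16358.665536 = 3.177104
y = (2.512·-493.639118 − 1078.008363·-105.064) / 16358.665536 = 6.847738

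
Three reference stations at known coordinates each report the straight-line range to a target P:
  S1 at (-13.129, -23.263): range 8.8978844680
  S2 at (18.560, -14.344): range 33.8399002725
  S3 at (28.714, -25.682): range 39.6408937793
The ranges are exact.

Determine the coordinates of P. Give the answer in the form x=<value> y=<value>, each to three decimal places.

x=-10.460 y=-31.751

eq1: (x + 13.129)² + (y + 23.263)² = 8.8978844680²
eq2: (x − 18.560)² + (y + 14.344)² = 33.8399002725²
eq3: (x − 28.714)² + (y + 25.682)² = 39.6408937793²
eq3−eq1, eq3−eq2 (x²,y² cancel):
  -83.686·x + 4.838·y = 721.707002
  -20.308·x + 22.676·y = -507.573375
det = -83.686·22.676 − 4.838·-20.308 = -1799.413632
x = (721.707002·22.676 − 4.838·-507.573375) / -1799.413632 = -10.459556
y = (-83.686·-507.573375 − 721.707002·-20.308) / -1799.413632 = -31.751016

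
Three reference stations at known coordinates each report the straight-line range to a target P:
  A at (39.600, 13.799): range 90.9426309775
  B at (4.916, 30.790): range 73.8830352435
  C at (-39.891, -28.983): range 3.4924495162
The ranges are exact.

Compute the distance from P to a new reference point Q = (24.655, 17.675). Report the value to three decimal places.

79.867

eq1: (x − 39.600)² + (y − 13.799)² = 90.9426309775²
eq2: (x − 4.916)² + (y − 30.790)² = 73.8830352435²
eq3: (x + 39.891)² + (y + 28.983)² = 3.4924495162²
eq3−eq1, eq3−eq2 (x²,y² cancel):
  158.982·x + 85.564·y = -8931.098694
  89.614·x + 119.546·y = -6905.620707
det = 158.982·119.546 − 85.564·89.614 = 11337.929876
x = (-8931.098694·119.546 − 85.564·-6905.620707) / 11337.929876 = -42.053937
y = (158.982·-6905.620707 − -8931.098694·89.614) / 11337.929876 = -26.240938
|P − Q| = √((-42.053937 − 24.655)² + (-26.240938 − 17.675)²) = 79.866714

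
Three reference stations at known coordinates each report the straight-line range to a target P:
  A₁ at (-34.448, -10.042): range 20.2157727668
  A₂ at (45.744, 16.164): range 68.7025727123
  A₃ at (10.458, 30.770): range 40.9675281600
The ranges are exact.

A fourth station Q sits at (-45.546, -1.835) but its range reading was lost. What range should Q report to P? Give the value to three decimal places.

24.632

eq1: (x + 34.448)² + (y + 10.042)² = 20.2157727668²
eq2: (x − 45.744)² + (y − 16.164)² = 68.7025727123²
eq3: (x − 10.458)² + (y − 30.770)² = 40.9675281600²
eq1−eq2, eq1−eq3 (x²,y² cancel):
  160.384·x + 52.412·y = -3245.084065
  89.812·x + 81.624·y = -1501.004699
det = 160.384·81.624 − 52.412·89.812 = 8383.957072
x = (-3245.084065·81.624 − 52.412·-1501.004699) / 8383.957072 = -22.209809
y = (160.384·-1501.004699 − -3245.084065·89.812) / 8383.957072 = 6.048499
|P − Q| = √((-22.209809 − -45.546)² + (6.048499 − -1.835)²) = 24.631837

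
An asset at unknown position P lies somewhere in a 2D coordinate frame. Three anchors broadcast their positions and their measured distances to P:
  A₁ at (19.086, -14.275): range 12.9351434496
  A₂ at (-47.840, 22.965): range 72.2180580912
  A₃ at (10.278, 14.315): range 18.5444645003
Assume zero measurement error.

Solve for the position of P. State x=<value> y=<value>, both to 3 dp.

eq1: (x − 19.086)² + (y + 14.275)² = 12.9351434496²
eq2: (x + 47.840)² + (y − 22.965)² = 72.2180580912²
eq3: (x − 10.278)² + (y − 14.315)² = 18.5444645003²
eq2−eq3, eq2−eq1 (x²,y² cancel):
  116.236·x − 17.300·y = 2366.050435
  133.852·x − 74.480·y = 2800.124174
det = 116.236·-74.480 − -17.300·133.852 = -6341.617680
x = (2366.050435·-74.480 − -17.300·2800.124174) / -6341.617680 = 20.149636
y = (116.236·2800.124174 − 2366.050435·133.852) / -6341.617680 = -1.383661

x=20.150 y=-1.384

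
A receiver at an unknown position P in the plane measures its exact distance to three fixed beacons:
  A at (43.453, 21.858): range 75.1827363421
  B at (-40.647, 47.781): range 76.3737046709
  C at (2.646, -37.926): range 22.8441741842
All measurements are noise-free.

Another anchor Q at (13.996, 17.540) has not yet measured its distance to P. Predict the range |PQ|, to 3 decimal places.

eq1: (x − 43.453)² + (y − 21.858)² = 75.1827363421²
eq2: (x + 40.647)² + (y − 47.781)² = 76.3737046709²
eq3: (x − 2.646)² + (y + 37.926)² = 22.8441741842²
eq2−eq3, eq2−eq1 (x²,y² cancel):
  86.586·x − 171.414·y = 2821.266693
  168.200·x − 51.846·y = -1388.768276
det = 86.586·-51.846 − -171.414·168.200 = 24342.697044
x = (2821.266693·-51.846 − -171.414·-1388.768276) / 24342.697044 = -15.788132
y = (86.586·-1388.768276 − 2821.266693·168.200) / 24342.697044 = -24.433815
|P − Q| = √((-15.788132 − 13.996)² + (-24.433815 − 17.540)²) = 51.467423

51.467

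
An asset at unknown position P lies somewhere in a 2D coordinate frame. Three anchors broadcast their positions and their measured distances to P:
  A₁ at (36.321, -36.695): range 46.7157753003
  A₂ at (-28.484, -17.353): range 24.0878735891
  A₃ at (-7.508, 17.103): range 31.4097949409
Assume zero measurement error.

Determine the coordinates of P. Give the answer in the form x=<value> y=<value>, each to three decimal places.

x=-4.607 y=-14.173

eq1: (x − 36.321)² + (y + 36.695)² = 46.7157753003²
eq2: (x + 28.484)² + (y + 17.353)² = 24.0878735891²
eq3: (x + 7.508)² + (y − 17.103)² = 31.4097949409²
eq1−eq2, eq1−eq3 (x²,y² cancel):
  -129.610·x + 38.684·y = 48.864807
  -87.658·x + 107.596·y = -1121.066949
det = -129.610·107.596 − 38.684·-87.658 = -10554.555488
x = (48.864807·107.596 − 38.684·-1121.066949) / -10554.555488 = -4.607017
y = (-129.610·-1121.066949 − 48.864807·-87.658) / -10554.555488 = -14.172542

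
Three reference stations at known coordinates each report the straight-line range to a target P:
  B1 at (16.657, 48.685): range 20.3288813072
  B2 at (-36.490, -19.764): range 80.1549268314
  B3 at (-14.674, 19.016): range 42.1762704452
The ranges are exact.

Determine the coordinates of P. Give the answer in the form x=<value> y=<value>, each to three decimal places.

eq1: (x − 16.657)² + (y − 48.685)² = 20.3288813072²
eq2: (x + 36.490)² + (y + 19.764)² = 80.1549268314²
eq3: (x + 14.674)² + (y − 19.016)² = 42.1762704452²
eq3−eq1, eq3−eq2 (x²,y² cancel):
  62.662·x + 59.338·y = 3436.324715
  -43.632·x − 77.560·y = -3500.773243
det = 62.662·-77.560 − 59.338·-43.632 = -2271.029104
x = (3436.324715·-77.560 − 59.338·-3500.773243) / -2271.029104 = 25.888027
y = (62.662·-3500.773243 − 3436.324715·-43.632) / -2271.029104 = 30.572806

x=25.888 y=30.573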